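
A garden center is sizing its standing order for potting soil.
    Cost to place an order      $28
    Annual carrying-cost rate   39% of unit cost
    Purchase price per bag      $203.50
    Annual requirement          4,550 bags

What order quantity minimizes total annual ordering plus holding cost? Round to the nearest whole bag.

57 bags

H = i·C = 0.39 × $203.5 = $79.3650 per bag-year
EOQ = √(2DS/H) = √(2 × 4,550 × 28 / 79.365)
    = √(3,210.48) ≈ 56.66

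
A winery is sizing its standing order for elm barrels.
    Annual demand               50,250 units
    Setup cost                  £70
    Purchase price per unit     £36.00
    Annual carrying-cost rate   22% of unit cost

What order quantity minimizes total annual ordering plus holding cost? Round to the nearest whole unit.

942 units

H = i·C = 0.22 × £36 = £7.9200 per unit-year
Q* = √(2·D·S / H) = √(2·50,250·70 / 7.92) = √888,257.6 ≈ 942.47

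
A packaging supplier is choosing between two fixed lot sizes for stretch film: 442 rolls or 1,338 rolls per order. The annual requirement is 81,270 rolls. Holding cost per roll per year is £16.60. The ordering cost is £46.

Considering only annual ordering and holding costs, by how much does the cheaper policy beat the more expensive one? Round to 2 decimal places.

For each Q, cost = (D/Q)·S + (Q/2)·H.
TC(442) = (81,270/442)×46 + (442/2)×16.6 = £12,126.56
TC(1,338) = (81,270/1,338)×46 + (1,338/2)×16.6 = £13,899.44
Lots of 442 are cheaper by £1,772.87.

£1,772.87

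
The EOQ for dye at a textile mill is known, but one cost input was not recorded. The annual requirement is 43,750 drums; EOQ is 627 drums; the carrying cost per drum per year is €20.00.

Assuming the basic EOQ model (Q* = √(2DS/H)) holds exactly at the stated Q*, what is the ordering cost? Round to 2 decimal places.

€89.86

EOQ relation: Q² = 2DS/H, so rearrange for the unknown.
S = Q²H / (2D) = 627² × 20 / (2 × 43,750) = 89.8581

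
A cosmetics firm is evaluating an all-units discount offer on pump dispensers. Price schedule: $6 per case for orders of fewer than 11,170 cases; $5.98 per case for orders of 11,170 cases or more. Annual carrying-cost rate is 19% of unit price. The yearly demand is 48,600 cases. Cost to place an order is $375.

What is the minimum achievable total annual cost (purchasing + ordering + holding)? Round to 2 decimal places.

H₁ = 19%×$6 = $1.1400;  H₂ = 19%×$5.98 = $1.1362
EOQ₁ = √(2×48,600×375/1.1400) = 5,654.53  (< 11,170, feasible at tier 1)
EOQ₂ = √(2×48,600×375/1.1362) = 5,663.98  (< 11,170 → use Q = 11,170 at tier-2 price)
TC(tier 1 (EOQ₁), Q≈5,654.5) = $298,046.16
TC(tier 2, Q≈11,170.0) = $298,605.28
Minimum at tier 1 (EOQ₁): $298,046.16

$298,046.16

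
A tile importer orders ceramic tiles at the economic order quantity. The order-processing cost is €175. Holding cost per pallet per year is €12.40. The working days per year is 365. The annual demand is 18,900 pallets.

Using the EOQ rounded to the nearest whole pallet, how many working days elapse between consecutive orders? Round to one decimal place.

14.1 days

Optimal lot size Q* = (2 × 18,900 × €175 / €12.4)^½ ≈ 730.39 → Q = 730 pallets
Cycle time = (working days × Q)/D = (365 × 730) / 18,900 = 14.098 days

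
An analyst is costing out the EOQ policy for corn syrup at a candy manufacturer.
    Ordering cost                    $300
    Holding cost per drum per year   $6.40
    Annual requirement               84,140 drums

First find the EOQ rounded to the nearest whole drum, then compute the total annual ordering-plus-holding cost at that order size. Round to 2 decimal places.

$17,974.92

EOQ = √(2DS/H) = √(2 × 84,140 × 300 / 6.4)
    = √(7,888,125.00) ≈ 2,808.58 → Q = 2,809 drums
Orders/yr = 84,140/2,809 = 29.954; ordering cost = 29.954 × $300 = $8,986.12
Average inventory = 2,809/2 = 1404.5; holding cost = 1404.5 × $6.4 = $8,988.80
Total = $8,986.12 + $8,988.80 = $17,974.92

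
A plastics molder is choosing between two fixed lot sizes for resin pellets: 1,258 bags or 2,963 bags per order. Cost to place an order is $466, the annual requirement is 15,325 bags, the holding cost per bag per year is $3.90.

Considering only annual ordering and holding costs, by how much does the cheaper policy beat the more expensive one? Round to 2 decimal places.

Annual cost at Q: ordering D·S/Q plus holding Q·H/2.
TC(1,258) = (15,325/1,258)×466 + (1,258/2)×3.9 = $8,129.93
TC(2,963) = (15,325/2,963)×466 + (2,963/2)×3.9 = $8,188.06
Cheaper: Q = 1,258.  Difference = $58.13

$58.13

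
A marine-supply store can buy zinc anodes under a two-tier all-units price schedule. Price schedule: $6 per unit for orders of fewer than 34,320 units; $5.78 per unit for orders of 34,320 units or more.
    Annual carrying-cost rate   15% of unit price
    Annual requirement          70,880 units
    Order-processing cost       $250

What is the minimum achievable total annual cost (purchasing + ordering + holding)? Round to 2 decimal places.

H₁ = 15%×$6 = $0.9000;  H₂ = 15%×$5.78 = $0.8670
EOQ₁ = √(2×70,880×250/0.9000) = 6,275.17  (< 34,320, feasible at tier 1)
EOQ₂ = √(2×70,880×250/0.8670) = 6,393.48  (< 34,320 → use Q = 34,320 at tier-2 price)
TC(tier 1 (EOQ₁), Q≈6,275.2) = $430,927.65
TC(tier 2, Q≈34,320.0) = $425,080.44
Minimum at tier 2: $425,080.44

$425,080.44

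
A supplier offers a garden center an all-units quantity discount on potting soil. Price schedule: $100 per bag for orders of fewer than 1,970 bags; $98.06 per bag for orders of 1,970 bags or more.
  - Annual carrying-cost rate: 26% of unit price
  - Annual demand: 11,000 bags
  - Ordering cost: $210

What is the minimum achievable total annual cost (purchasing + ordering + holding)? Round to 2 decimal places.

$1,104,945.75

H₁ = 26%×$100 = $26.0000;  H₂ = 26%×$98.06 = $25.4956
EOQ₁ = √(2×11,000×210/26.0000) = 421.54  (< 1,970, feasible at tier 1)
EOQ₂ = √(2×11,000×210/25.4956) = 425.69  (< 1,970 → use Q = 1,970 at tier-2 price)
TC(tier 1 (EOQ₁), Q≈421.5) = $1,110,959.93
TC(tier 2, Q≈1,970.0) = $1,104,945.75
Minimum at tier 2: $1,104,945.75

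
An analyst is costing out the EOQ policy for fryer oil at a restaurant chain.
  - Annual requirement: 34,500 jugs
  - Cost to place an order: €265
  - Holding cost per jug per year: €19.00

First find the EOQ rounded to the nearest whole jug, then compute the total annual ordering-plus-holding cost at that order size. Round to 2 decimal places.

€18,639.07

2DS/H = 2·34,500·265/19 = 962,368.42
EOQ = √962,368.42 ≈ 981.00 → Q = 981 jugs
Orders/yr = 34,500/981 = 35.168; ordering cost = 35.168 × €265 = €9,319.57
Average inventory = 981/2 = 490.5; holding cost = 490.5 × €19 = €9,319.50
Total = €9,319.57 + €9,319.50 = €18,639.07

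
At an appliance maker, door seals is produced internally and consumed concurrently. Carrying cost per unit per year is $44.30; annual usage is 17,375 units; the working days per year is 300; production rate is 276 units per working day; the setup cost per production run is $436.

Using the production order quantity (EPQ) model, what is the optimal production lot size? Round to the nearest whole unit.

658 units

Daily demand d = 17,375/300 = 57.917; p = 276; 1 − d/p = 0.79016
EPQ = √(2DS / (H(1 − d/p)))
    = √(2 × 17,375 × 436 / (44.3 × 0.79016)) ≈ 657.90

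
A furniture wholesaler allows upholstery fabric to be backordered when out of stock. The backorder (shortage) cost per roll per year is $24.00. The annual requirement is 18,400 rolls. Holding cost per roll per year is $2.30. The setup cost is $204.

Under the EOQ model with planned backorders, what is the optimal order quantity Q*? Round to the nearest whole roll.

Basic EOQ = √(2·18,400·204/2.3) = 1,806.654
Backorder adjustment √((H+b)/b) = √((2.3+24)/24) = 1.0468
Q* = 1,806.654 × 1.0468 ≈ 1,891.24

1,891 rolls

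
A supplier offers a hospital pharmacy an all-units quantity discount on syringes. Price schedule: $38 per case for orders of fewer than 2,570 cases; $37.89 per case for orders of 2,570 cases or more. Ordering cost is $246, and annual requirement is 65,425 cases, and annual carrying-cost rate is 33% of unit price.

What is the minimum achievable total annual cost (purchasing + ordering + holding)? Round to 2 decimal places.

$2,501,282.98

H₁ = 33%×$38 = $12.5400;  H₂ = 33%×$37.89 = $12.5037
EOQ₁ = √(2×65,425×246/12.5400) = 1,602.16  (< 2,570, feasible at tier 1)
EOQ₂ = √(2×65,425×246/12.5037) = 1,604.48  (< 2,570 → use Q = 2,570 at tier-2 price)
TC(tier 1 (EOQ₁), Q≈1,602.2) = $2,506,241.08
TC(tier 2, Q≈2,570.0) = $2,501,282.98
Minimum at tier 2: $2,501,282.98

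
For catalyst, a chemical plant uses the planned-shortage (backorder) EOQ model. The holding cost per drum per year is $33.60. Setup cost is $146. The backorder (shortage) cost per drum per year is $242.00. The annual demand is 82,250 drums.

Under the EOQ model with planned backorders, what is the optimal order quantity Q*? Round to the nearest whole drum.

902 drums

Q* = √(2DS/H) · √((H + b)/b)
   = √(2 × 82,250 × 146 / 33.6) · √((33.6 + 242) / 242)
   = 845.454 × 1.0672 ≈ 902.24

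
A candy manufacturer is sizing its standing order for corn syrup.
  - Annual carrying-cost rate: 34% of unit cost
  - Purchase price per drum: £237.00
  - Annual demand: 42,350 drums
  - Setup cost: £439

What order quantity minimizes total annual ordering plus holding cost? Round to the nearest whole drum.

679 drums

Holding cost per drum per year: H = 34% × £237 = £80.5800
2DS/H = 2·42,350·439/80.58 = 461,445.77
EOQ = √461,445.77 ≈ 679.30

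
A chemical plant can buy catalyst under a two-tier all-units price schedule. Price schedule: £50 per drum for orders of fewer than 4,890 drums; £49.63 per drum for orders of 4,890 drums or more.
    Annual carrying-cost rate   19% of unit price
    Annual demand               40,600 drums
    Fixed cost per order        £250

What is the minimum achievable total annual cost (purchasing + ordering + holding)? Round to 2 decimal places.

£2,040,109.28

H₁ = 19%×£50 = £9.5000;  H₂ = 19%×£49.63 = £9.4297
EOQ₁ = √(2×40,600×250/9.5000) = 1,461.79  (< 4,890, feasible at tier 1)
EOQ₂ = √(2×40,600×250/9.4297) = 1,467.23  (< 4,890 → use Q = 4,890 at tier-2 price)
TC(tier 1 (EOQ₁), Q≈1,461.8) = £2,043,887.04
TC(tier 2, Q≈4,890.0) = £2,040,109.28
Minimum at tier 2: £2,040,109.28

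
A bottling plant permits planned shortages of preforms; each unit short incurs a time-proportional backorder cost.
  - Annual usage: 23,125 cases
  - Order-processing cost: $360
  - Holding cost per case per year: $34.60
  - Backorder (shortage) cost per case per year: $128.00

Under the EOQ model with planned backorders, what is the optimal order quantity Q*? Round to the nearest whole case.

Basic EOQ = √(2·23,125·360/34.6) = 693.696
Backorder adjustment √((H+b)/b) = √((34.6+128)/128) = 1.1271
Q* = 693.696 × 1.1271 ≈ 781.85

782 cases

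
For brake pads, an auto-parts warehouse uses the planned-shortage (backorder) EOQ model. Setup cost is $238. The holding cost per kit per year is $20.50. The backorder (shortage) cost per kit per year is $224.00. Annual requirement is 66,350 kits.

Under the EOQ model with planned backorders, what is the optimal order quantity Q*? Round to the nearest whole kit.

1,297 kits

Basic EOQ = √(2·66,350·238/20.5) = 1,241.215
Backorder adjustment √((H+b)/b) = √((20.5+224)/224) = 1.0448
Q* = 1,241.215 × 1.0448 ≈ 1,296.77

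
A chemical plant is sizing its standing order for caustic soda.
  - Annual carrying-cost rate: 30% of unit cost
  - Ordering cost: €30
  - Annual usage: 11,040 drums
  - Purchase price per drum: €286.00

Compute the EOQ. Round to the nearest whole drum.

Holding cost per drum per year: H = 30% × €286 = €85.8000
2DS/H = 2·11,040·30/85.8 = 7,720.28
EOQ = √7,720.28 ≈ 87.87

88 drums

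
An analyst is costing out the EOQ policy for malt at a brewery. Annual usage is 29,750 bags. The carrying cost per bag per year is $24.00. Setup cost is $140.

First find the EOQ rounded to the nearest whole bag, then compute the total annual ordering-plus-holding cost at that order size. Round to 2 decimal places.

2DS/H = 2·29,750·140/24 = 347,083.33
EOQ = √347,083.33 ≈ 589.14 → Q = 589 bags
Orders/yr = 29,750/589 = 50.509; ordering cost = 50.509 × $140 = $7,071.31
Average inventory = 589/2 = 294.5; holding cost = 294.5 × $24 = $7,068.00
Total = $7,071.31 + $7,068.00 = $14,139.31

$14,139.31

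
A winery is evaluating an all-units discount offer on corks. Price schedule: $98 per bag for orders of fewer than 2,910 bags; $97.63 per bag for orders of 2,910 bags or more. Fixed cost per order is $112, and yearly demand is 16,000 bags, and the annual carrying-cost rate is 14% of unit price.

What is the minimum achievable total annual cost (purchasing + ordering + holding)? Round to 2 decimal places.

H₁ = 14%×$98 = $13.7200;  H₂ = 14%×$97.63 = $13.6682
EOQ₁ = √(2×16,000×112/13.7200) = 511.10  (< 2,910, feasible at tier 1)
EOQ₂ = √(2×16,000×112/13.6682) = 512.07  (< 2,910 → use Q = 2,910 at tier-2 price)
TC(tier 1 (EOQ₁), Q≈511.1) = $1,575,012.31
TC(tier 2, Q≈2,910.0) = $1,582,583.04
Minimum at tier 1 (EOQ₁): $1,575,012.31

$1,575,012.31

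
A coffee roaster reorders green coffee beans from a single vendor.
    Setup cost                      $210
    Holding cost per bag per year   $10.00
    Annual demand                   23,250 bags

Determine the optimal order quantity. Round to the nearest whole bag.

Q* = √(2·D·S / H) = √(2·23,250·210 / 10) = √976,500.0 ≈ 988.18

988 bags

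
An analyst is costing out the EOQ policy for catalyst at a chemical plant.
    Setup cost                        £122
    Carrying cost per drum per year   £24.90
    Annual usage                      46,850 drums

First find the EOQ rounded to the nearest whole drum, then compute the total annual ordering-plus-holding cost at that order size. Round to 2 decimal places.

Q* = √(2·D·S / H) = √(2·46,850·122 / 24.9) = √459,092.4 ≈ 677.56 → Q = 678 drums
Ordering: D/Q × S = 46,850/678 × £122 = £8,430.24
Holding:  Q/2 × H = 678/2 × £24.9 = £8,441.10
Total = £8,430.24 + £8,441.10 = £16,871.34

£16,871.34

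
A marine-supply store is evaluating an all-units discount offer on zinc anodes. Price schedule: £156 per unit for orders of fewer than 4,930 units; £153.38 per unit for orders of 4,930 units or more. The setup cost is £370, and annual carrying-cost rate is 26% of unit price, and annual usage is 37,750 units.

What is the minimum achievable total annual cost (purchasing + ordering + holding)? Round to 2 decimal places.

£5,891,229.41

H₁ = 26%×£156 = £40.5600;  H₂ = 26%×£153.38 = £39.8788
EOQ₁ = √(2×37,750×370/40.5600) = 829.90  (< 4,930, feasible at tier 1)
EOQ₂ = √(2×37,750×370/39.8788) = 836.96  (< 4,930 → use Q = 4,930 at tier-2 price)
TC(tier 1 (EOQ₁), Q≈829.9) = £5,922,660.71
TC(tier 2, Q≈4,930.0) = £5,891,229.41
Minimum at tier 2: £5,891,229.41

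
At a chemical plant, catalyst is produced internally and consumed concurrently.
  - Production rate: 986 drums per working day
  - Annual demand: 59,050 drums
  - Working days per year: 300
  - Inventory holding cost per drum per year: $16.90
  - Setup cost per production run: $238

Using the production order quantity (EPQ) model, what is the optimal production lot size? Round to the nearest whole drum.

1,442 drums

d = 59,050/300 = 196.8333 drums/day;  effective holding cost H(1 − d/p) = 16.9·(1 − 196.8333/986) = 13.52628
Q* = √(2DS / H_eff) = √(2·59,050·238 / 13.52628) ≈ 1,441.53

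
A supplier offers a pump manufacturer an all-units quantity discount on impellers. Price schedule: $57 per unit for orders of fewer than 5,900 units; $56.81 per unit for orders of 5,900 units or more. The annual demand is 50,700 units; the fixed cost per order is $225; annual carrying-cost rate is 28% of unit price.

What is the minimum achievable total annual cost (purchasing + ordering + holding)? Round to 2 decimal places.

$2,908,982.12

H₁ = 28%×$57 = $15.9600;  H₂ = 28%×$56.81 = $15.9068
EOQ₁ = √(2×50,700×225/15.9600) = 1,195.62  (< 5,900, feasible at tier 1)
EOQ₂ = √(2×50,700×225/15.9068) = 1,197.62  (< 5,900 → use Q = 5,900 at tier-2 price)
TC(tier 1 (EOQ₁), Q≈1,195.6) = $2,908,982.12
TC(tier 2, Q≈5,900.0) = $2,929,125.53
Minimum at tier 1 (EOQ₁): $2,908,982.12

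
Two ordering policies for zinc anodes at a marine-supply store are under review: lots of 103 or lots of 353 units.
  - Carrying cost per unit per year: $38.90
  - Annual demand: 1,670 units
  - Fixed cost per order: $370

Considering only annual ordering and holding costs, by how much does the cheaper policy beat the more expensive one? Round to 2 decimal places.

TC(Q) = (D/Q)S + (Q/2)H
TC(103) = (1,670/103)×370 + (103/2)×38.9 = $8,002.38
TC(353) = (1,670/353)×370 + (353/2)×38.9 = $8,616.27
Cheaper: Q = 103.  Difference = $613.90

$613.90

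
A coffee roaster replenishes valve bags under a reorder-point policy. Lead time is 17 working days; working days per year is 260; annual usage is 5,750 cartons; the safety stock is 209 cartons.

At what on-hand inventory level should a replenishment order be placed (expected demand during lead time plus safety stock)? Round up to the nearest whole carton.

Daily demand d = 5,750 / 260 = 22.115 cartons/day
Demand during lead time = 22.115 × 17 = 375.96
Reorder point = 375.96 + 209 = 584.96 → round up

585 cartons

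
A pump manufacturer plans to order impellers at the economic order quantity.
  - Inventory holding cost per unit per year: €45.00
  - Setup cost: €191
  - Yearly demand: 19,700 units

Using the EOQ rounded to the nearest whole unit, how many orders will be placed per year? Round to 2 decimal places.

48.17 orders per year

EOQ = √(2DS/H) = √(2 × 19,700 × 191 / 45)
    = √(167,231.11) ≈ 408.94 → Q = 409
N = D/Q = 19,700/409 ≈ 48.166 orders/yr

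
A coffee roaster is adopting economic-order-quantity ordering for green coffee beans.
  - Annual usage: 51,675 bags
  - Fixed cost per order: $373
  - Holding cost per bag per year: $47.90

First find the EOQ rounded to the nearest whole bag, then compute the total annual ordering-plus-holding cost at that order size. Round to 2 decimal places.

Optimal lot size Q* = (2 × 51,675 × $373 / $47.9)^½ ≈ 897.10 → Q = 897 bags
Ordering: D/Q × S = 51,675/897 × $373 = $21,488.04
Holding:  Q/2 × H = 897/2 × $47.9 = $21,483.15
Total = $21,488.04 + $21,483.15 = $42,971.19

$42,971.19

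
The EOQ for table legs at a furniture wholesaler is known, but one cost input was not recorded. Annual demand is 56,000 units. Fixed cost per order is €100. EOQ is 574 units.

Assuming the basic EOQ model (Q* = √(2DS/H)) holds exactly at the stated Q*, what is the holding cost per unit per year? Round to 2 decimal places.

€33.99

EOQ relation: Q² = 2DS/H, so rearrange for the unknown.
H = 2DS / Q² = 2 × 56,000 × 100 / 574² = 33.9934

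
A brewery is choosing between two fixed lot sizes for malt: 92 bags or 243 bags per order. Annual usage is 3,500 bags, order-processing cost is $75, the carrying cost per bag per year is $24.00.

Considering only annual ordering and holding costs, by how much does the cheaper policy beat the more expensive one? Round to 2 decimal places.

$38.99

TC(Q) = (D/Q)S + (Q/2)H
TC(92) = (3,500/92)×75 + (92/2)×24 = $3,957.26
TC(243) = (3,500/243)×75 + (243/2)×24 = $3,996.25
Cheaper: Q = 92.  Difference = $38.99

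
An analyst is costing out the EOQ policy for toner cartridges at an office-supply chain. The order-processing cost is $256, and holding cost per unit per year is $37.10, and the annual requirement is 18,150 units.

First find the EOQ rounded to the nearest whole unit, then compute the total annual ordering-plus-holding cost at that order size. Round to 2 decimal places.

Q* = √(2·D·S / H) = √(2·18,150·256 / 37.1) = √250,479.8 ≈ 500.48 → Q = 500 units
Orders/yr = 18,150/500 = 36.300; ordering cost = 36.300 × $256 = $9,292.80
Average inventory = 500/2 = 250; holding cost = 250 × $37.1 = $9,275.00
Total = $9,292.80 + $9,275.00 = $18,567.80

$18,567.80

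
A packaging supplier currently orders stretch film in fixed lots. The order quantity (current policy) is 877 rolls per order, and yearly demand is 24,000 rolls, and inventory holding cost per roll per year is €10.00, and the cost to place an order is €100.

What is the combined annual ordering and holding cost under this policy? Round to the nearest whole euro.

Orders/yr = 24,000/877 = 27.366; ordering cost = 27.366 × €100 = €2,736.60
Average inventory = 877/2 = 438.5; holding cost = 438.5 × €10 = €4,385.00
Total = €2,736.60 + €4,385.00 = €7,121.60

€7,122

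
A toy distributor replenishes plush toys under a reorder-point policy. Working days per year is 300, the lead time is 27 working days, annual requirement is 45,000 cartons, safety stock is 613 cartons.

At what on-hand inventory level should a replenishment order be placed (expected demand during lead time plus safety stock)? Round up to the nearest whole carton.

4,663 cartons

Daily demand d = 45,000 / 300 = 150.000 cartons/day
Demand during lead time = 150.000 × 27 = 4,050.00
Reorder point = 4,050.00 + 613 = 4,663.00 → round up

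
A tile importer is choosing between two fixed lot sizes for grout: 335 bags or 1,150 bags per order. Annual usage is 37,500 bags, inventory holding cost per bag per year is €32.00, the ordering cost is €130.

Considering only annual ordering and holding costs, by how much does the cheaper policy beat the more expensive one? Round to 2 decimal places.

For each Q, cost = (D/Q)·S + (Q/2)·H.
TC(335) = (37,500/335)×130 + (335/2)×32 = €19,912.24
TC(1,150) = (37,500/1,150)×130 + (1,150/2)×32 = €22,639.13
Lots of 335 are cheaper by €2,726.89.

€2,726.89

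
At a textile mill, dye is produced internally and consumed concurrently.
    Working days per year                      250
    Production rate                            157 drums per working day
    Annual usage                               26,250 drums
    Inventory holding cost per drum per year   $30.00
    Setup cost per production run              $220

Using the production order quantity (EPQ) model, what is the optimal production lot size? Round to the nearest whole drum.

d = 26,250/250 = 105.0000 drums/day;  effective holding cost H(1 − d/p) = 30·(1 − 105.0000/157) = 9.93631
Q* = √(2DS / H_eff) = √(2·26,250·220 / 9.93631) ≈ 1,078.15

1,078 drums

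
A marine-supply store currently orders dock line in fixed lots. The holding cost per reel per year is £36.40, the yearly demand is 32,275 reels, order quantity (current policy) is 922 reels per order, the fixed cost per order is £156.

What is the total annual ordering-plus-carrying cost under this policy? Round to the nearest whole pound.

Annual ordering cost = (D/Q)·S = (32,275/922) × 156 = £5,460.85
Annual holding cost  = (Q/2)·H = (922/2) × 36.4 = £16,780.40
Total = £5,460.85 + £16,780.40 = £22,241.25

£22,241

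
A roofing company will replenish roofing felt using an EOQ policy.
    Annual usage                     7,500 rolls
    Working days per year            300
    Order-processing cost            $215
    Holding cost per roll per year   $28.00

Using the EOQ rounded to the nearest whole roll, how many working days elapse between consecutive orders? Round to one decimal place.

13.6 days

Q* = √(2·D·S / H) = √(2·7,500·215 / 28) = √115,178.6 ≈ 339.38 → Q = 339 rolls
Cycle time = (working days × Q)/D = (300 × 339) / 7,500 = 13.560 days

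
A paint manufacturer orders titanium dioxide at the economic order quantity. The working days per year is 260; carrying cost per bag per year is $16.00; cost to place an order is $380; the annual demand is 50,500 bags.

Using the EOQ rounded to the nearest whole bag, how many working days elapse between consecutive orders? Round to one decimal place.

Optimal lot size Q* = (2 × 50,500 × $380 / $16)^½ ≈ 1,548.79 → Q = 1,549 bags
T = Q/D × 260 days = 1,549/50,500 × 260 = 7.975 days

8.0 days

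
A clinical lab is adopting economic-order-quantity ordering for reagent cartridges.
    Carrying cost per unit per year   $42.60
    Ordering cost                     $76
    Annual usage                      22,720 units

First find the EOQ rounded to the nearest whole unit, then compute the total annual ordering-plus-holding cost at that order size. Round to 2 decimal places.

$12,129.17

2DS/H = 2·22,720·76/42.6 = 81,066.67
EOQ = √81,066.67 ≈ 284.72 → Q = 285 units
Annual ordering cost = (D/Q)·S = (22,720/285) × 76 = $6,058.67
Annual holding cost  = (Q/2)·H = (285/2) × 42.6 = $6,070.50
Total = $6,058.67 + $6,070.50 = $12,129.17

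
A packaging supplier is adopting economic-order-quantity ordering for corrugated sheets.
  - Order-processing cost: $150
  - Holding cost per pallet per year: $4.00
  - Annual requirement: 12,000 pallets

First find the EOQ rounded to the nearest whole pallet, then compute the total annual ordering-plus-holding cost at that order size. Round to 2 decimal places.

Optimal lot size Q* = (2 × 12,000 × $150 / $4)^½ ≈ 948.68 → Q = 949 pallets
Orders/yr = 12,000/949 = 12.645; ordering cost = 12.645 × $150 = $1,896.73
Average inventory = 949/2 = 474.5; holding cost = 474.5 × $4 = $1,898.00
Total = $1,896.73 + $1,898.00 = $3,794.73

$3,794.73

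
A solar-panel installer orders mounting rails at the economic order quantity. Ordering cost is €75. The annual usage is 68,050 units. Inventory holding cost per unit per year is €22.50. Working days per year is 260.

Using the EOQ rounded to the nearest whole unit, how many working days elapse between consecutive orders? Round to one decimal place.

Q* = √(2·D·S / H) = √(2·68,050·75 / 22.5) = √453,666.7 ≈ 673.55 → Q = 674 units
Cycle time = (working days × Q)/D = (260 × 674) / 68,050 = 2.575 days

2.6 days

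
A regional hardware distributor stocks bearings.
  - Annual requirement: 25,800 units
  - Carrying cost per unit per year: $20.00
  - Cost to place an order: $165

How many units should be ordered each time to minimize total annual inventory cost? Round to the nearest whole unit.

652 units

Q* = √(2·D·S / H) = √(2·25,800·165 / 20) = √425,700.0 ≈ 652.46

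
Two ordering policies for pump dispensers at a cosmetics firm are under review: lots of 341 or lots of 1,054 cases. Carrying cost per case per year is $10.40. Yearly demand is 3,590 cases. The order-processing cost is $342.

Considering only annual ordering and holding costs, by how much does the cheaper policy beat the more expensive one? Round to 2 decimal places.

$1,271.95

TC(Q) = (D/Q)S + (Q/2)H
TC(341) = (3,590/341)×342 + (341/2)×10.4 = $5,373.73
TC(1,054) = (3,590/1,054)×342 + (1,054/2)×10.4 = $6,645.68
|ΔTC| = |$5,373.73 − $6,645.68| = $1,271.95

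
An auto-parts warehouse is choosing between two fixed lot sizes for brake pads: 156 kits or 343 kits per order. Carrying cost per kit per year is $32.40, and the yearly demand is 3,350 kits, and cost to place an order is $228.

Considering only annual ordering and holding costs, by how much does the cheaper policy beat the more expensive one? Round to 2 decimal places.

For each Q, cost = (D/Q)·S + (Q/2)·H.
TC(156) = (3,350/156)×228 + (156/2)×32.4 = $7,423.35
TC(343) = (3,350/343)×228 + (343/2)×32.4 = $7,783.42
|ΔTC| = |$7,423.35 − $7,783.42| = $360.07

$360.07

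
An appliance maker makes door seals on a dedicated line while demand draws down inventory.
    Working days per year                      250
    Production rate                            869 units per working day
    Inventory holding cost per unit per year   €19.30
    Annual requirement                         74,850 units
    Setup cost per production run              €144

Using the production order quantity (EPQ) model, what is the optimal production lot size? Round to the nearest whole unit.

d = 74,850/250 = 299.4000 units/day;  effective holding cost H(1 − d/p) = 19.3·(1 − 299.4000/869) = 12.65049
Q* = √(2DS / H_eff) = √(2·74,850·144 / 12.65049) ≈ 1,305.38

1,305 units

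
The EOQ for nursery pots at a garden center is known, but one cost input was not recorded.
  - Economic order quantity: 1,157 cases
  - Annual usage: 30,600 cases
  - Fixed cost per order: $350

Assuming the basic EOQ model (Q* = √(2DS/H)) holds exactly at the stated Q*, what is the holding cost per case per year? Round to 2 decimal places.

From Q* = √(2DS/H) ⇒ Q*² = 2DS/H.
H = 2DS / Q² = 2 × 30,600 × 350 / 1,157² = 16.0012

$16.00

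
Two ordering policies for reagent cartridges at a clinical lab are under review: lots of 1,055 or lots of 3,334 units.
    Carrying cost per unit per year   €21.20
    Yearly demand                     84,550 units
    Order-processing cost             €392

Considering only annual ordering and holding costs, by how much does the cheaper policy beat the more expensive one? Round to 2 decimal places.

For each Q, cost = (D/Q)·S + (Q/2)·H.
TC(1,055) = (84,550/1,055)×392 + (1,055/2)×21.2 = €42,598.73
TC(3,334) = (84,550/3,334)×392 + (3,334/2)×21.2 = €45,281.49
|ΔTC| = |€42,598.73 − €45,281.49| = €2,682.76

€2,682.76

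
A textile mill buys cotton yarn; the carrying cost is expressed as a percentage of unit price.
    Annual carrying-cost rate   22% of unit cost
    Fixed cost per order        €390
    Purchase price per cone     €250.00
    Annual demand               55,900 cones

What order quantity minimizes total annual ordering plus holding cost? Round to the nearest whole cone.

Holding cost per cone per year: H = 22% × €250 = €55.0000
EOQ = √(2DS/H) = √(2 × 55,900 × 390 / 55)
    = √(792,763.64) ≈ 890.37

890 cones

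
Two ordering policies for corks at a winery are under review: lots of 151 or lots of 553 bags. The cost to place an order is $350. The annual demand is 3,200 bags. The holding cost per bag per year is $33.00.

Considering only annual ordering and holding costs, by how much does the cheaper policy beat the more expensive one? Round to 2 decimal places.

$1,241.10

Annual cost at Q: ordering D·S/Q plus holding Q·H/2.
TC(151) = (3,200/151)×350 + (151/2)×33 = $9,908.72
TC(553) = (3,200/553)×350 + (553/2)×33 = $11,149.82
|ΔTC| = |$9,908.72 − $11,149.82| = $1,241.10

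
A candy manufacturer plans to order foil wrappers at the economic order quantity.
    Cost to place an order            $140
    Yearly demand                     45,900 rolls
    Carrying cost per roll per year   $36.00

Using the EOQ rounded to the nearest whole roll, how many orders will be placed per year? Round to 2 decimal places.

Q* = √(2·D·S / H) = √(2·45,900·140 / 36) = √357,000.0 ≈ 597.49 → Q = 597
N = D/Q = 45,900/597 ≈ 76.884 orders/yr

76.88 orders per year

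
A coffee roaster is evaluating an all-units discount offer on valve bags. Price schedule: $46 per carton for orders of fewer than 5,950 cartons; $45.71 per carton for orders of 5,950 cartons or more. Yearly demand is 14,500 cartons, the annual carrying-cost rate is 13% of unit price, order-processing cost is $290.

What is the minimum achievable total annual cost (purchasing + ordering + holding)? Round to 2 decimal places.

H₁ = 13%×$46 = $5.9800;  H₂ = 13%×$45.71 = $5.9423
EOQ₁ = √(2×14,500×290/5.9800) = 1,185.90  (< 5,950, feasible at tier 1)
EOQ₂ = √(2×14,500×290/5.9423) = 1,189.65  (< 5,950 → use Q = 5,950 at tier-2 price)
TC(tier 1 (EOQ₁), Q≈1,185.9) = $674,091.67
TC(tier 2, Q≈5,950.0) = $681,180.07
Minimum at tier 1 (EOQ₁): $674,091.67

$674,091.67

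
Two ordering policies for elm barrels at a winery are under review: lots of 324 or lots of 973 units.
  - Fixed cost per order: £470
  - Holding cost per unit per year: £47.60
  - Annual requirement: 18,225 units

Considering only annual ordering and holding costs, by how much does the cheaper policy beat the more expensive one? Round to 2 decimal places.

Annual cost at Q: ordering D·S/Q plus holding Q·H/2.
TC(324) = (18,225/324)×470 + (324/2)×47.6 = £34,148.70
TC(973) = (18,225/973)×470 + (973/2)×47.6 = £31,960.84
Cheaper: Q = 973.  Difference = £2,187.86

£2,187.86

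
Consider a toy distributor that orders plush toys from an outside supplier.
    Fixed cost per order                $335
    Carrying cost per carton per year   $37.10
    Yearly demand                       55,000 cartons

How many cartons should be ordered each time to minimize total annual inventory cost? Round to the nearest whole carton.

EOQ = √(2DS/H) = √(2 × 55,000 × 335 / 37.1)
    = √(993,261.46) ≈ 996.63

997 cartons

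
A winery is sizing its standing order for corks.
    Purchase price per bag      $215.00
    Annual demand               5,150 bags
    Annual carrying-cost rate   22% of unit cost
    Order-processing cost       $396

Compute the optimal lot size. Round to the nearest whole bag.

H = i·C = 0.22 × $215 = $47.3000 per bag-year
Optimal lot size Q* = (2 × 5,150 × $396 / $47.3)^½ ≈ 293.65

294 bags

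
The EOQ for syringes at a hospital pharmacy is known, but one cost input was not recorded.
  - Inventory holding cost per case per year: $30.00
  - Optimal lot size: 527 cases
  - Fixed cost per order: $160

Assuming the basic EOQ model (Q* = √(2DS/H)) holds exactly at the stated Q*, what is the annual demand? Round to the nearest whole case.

Since Q* = (2DS/H)^½, squaring gives Q*²·H = 2DS.
D = Q²H / (2S) = 527² × 30 / (2 × 160) = 26,037.09

26,037 cases per year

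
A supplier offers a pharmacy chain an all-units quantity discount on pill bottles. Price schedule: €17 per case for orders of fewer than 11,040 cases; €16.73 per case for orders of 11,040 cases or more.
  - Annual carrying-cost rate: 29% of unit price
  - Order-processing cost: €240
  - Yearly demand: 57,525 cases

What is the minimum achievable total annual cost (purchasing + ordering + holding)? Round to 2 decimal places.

H₁ = 29%×€17 = €4.9300;  H₂ = 29%×€16.73 = €4.8517
EOQ₁ = √(2×57,525×240/4.9300) = 2,366.60  (< 11,040, feasible at tier 1)
EOQ₂ = √(2×57,525×240/4.8517) = 2,385.62  (< 11,040 → use Q = 11,040 at tier-2 price)
TC(tier 1 (EOQ₁), Q≈2,366.6) = €989,592.35
TC(tier 2, Q≈11,040.0) = €990,425.18
Minimum at tier 1 (EOQ₁): €989,592.35

€989,592.35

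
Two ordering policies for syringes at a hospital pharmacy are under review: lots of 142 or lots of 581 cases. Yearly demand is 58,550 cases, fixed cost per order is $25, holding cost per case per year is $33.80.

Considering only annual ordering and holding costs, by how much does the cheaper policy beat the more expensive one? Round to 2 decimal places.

For each Q, cost = (D/Q)·S + (Q/2)·H.
TC(142) = (58,550/142)×25 + (142/2)×33.8 = $12,707.90
TC(581) = (58,550/581)×25 + (581/2)×33.8 = $12,338.26
Lots of 581 are cheaper by $369.64.

$369.64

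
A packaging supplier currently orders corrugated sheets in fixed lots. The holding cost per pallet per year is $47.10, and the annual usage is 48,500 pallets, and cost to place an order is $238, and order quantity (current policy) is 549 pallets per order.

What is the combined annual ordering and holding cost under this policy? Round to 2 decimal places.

$33,954.45

Orders/yr = 48,500/549 = 88.342; ordering cost = 88.342 × $238 = $21,025.50
Average inventory = 549/2 = 274.5; holding cost = 274.5 × $47.1 = $12,928.95
Total = $21,025.50 + $12,928.95 = $33,954.45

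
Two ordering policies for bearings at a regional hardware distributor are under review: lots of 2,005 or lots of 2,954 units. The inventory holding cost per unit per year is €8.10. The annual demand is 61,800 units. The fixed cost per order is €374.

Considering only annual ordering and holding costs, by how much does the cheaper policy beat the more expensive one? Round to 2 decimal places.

For each Q, cost = (D/Q)·S + (Q/2)·H.
TC(2,005) = (61,800/2,005)×374 + (2,005/2)×8.1 = €19,648.03
TC(2,954) = (61,800/2,954)×374 + (2,954/2)×8.1 = €19,788.07
Cheaper: Q = 2,005.  Difference = €140.04

€140.04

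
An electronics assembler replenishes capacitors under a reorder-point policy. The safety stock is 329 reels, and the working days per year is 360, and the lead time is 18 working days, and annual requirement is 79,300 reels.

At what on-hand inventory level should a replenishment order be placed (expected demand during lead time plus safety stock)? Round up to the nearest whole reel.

Daily demand d = 79,300 / 360 = 220.278 reels/day
Demand during lead time = 220.278 × 18 = 3,965.00
Reorder point = 3,965.00 + 329 = 4,294.00 → round up

4,294 reels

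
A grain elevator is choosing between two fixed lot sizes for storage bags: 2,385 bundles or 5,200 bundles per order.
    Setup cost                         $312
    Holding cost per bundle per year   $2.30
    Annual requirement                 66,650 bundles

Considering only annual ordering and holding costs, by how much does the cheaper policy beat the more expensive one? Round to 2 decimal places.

TC(Q) = (D/Q)S + (Q/2)H
TC(2,385) = (66,650/2,385)×312 + (2,385/2)×2.3 = $11,461.74
TC(5,200) = (66,650/5,200)×312 + (5,200/2)×2.3 = $9,979.00
|ΔTC| = |$11,461.74 − $9,979.00| = $1,482.74

$1,482.74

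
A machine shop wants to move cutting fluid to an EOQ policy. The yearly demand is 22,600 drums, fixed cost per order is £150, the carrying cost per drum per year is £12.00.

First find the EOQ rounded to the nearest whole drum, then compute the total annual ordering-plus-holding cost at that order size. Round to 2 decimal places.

£9,019.98

Q* = √(2·D·S / H) = √(2·22,600·150 / 12) = √565,000.0 ≈ 751.66 → Q = 752 drums
Ordering: D/Q × S = 22,600/752 × £150 = £4,507.98
Holding:  Q/2 × H = 752/2 × £12 = £4,512.00
Total = £4,507.98 + £4,512.00 = £9,019.98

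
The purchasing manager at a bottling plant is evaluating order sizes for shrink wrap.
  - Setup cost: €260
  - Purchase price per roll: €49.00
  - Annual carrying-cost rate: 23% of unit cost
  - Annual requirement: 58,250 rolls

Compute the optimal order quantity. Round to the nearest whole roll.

Holding cost per roll per year: H = 23% × €49 = €11.2700
Q* = √(2·D·S / H) = √(2·58,250·260 / 11.27) = √2,687,666.4 ≈ 1,639.41

1,639 rolls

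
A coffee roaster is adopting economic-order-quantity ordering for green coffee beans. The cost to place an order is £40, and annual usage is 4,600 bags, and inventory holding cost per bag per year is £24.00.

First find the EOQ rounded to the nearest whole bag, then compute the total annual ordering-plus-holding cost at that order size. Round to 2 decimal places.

EOQ = √(2DS/H) = √(2 × 4,600 × 40 / 24)
    = √(15,333.33) ≈ 123.83 → Q = 124 bags
Orders/yr = 4,600/124 = 37.097; ordering cost = 37.097 × £40 = £1,483.87
Average inventory = 124/2 = 62; holding cost = 62 × £24 = £1,488.00
Total = £1,483.87 + £1,488.00 = £2,971.87

£2,971.87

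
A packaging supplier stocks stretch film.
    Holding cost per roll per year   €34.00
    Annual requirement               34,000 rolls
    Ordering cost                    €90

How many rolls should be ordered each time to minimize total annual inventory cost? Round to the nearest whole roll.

EOQ = √(2DS/H) = √(2 × 34,000 × 90 / 34)
    = √(180,000.00) ≈ 424.26

424 rolls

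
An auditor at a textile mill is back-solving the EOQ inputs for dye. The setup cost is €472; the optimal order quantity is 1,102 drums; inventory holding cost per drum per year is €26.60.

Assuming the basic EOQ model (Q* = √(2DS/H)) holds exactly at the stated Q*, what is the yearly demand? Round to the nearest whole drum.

From Q* = √(2DS/H) ⇒ Q*² = 2DS/H.
D = Q²H / (2S) = 1,102² × 26.6 / (2 × 472) = 34,219.43

34,219 drums per year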